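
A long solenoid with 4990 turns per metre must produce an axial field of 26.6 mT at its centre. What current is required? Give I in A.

Inside a long solenoid B = μ₀nI with n = 4990 m⁻¹, so I = B/(μ₀n).
I = 2.66×10⁻² / (4π×10⁻⁷ × 4990) = 4.24 A.

I ≈ 4.24 A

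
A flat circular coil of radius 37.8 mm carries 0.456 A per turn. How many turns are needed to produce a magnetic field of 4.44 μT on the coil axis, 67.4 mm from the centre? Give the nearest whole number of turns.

For an N-turn coil, B = Nμ₀IR²/[2(R²+z²)^(3/2)]. A single turn gives B₁ = 8.87×10⁻⁷ T with R = 0.0378 m, z = 0.0674 m.
N = B/B₁ = 4.44×10⁻⁶ / 8.87×10⁻⁷ = 5.00.

N = 5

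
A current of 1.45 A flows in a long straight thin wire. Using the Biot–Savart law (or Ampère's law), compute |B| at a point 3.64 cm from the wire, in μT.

For an infinitely long straight wire, B = μ₀I/(2πd).
B = (4π×10⁻⁷ × 1.45) / (2π × 0.0364) = 7.97×10⁻⁶ T.

B ≈ 7.97 μT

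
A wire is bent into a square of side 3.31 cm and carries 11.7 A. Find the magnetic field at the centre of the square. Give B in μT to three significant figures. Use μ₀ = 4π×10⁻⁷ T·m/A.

B ≈ 400 μT

Each side is a finite straight segment at perpendicular distance d = a/(2 tan(π/4)) = 0.01655 m from the centre, with end-angles ±π/4.
One side contributes B₁ = (μ₀I/4πd)·2 sin(π/4) = 1.00×10⁻⁴ T.
All 4 sides add in the same direction: B = 4 × 1.00×10⁻⁴ = 4.00×10⁻⁴ T.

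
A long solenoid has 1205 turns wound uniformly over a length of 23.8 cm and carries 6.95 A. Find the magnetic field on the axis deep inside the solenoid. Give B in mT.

B ≈ 44.2 mT

Inside a long solenoid, B = μ₀nI with n = 5063 turns/m.
B = 4π×10⁻⁷ × 5063 × 6.95 = 4.42×10⁻² T.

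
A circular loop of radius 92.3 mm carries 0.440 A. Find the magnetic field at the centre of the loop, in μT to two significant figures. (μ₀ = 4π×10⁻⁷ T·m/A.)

At the centre of a circular loop the Biot–Savart law gives B = μ₀I/(2R).
B = (4π×10⁻⁷ × 0.440) / (2 × 0.0923) = 3.00×10⁻⁶ T.

B ≈ 3.0 μT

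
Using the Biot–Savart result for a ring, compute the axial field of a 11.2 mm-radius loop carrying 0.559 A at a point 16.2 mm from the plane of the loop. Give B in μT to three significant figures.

On the axis of a circular loop, B = μ₀IR² / [2(R²+z²)^(3/2)].
R² + z² = (0.0112)² + (0.0162)² = 0.0003879 m², and (R²+z²)^(3/2) = 7.64×10⁻⁶ m³.
B = (4π×10⁻⁷ × 0.559 × 0.0001254) / (2 × 7.64×10⁻⁶) = 5.77×10⁻⁶ T.

B ≈ 5.77 μT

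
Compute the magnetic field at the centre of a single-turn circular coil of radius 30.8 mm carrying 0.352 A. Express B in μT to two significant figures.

B ≈ 7.2 μT

At the centre of a circular loop the Biot–Savart law gives B = μ₀I/(2R).
B = (4π×10⁻⁷ × 0.352) / (2 × 0.0308) = 7.18×10⁻⁶ T.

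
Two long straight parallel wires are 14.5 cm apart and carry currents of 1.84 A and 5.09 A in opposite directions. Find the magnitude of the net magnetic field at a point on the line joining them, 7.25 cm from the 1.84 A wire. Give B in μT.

B ≈ 19.1 μT

Each long wire gives B = μ₀I/(2πd). Distances are d₁ = 0.0725 m and d₂ = 0.0725 m.
B₁ = 5.08×10⁻⁶ T, B₂ = 1.40×10⁻⁵ T.
Between antiparallel currents both contributions point the same way, so they add. B = B₁ + B₂ = 5.08×10⁻⁶ + 1.40×10⁻⁵ = 1.91×10⁻⁵ T.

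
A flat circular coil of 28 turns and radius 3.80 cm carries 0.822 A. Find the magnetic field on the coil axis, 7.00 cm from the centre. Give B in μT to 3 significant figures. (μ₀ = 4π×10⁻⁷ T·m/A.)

B ≈ 41.3 μT

For an N-turn flat coil, B = Nμ₀IR²/[2(R²+z²)^(3/2)] with R = 0.038 m, z = 0.07 m.
B = 28 × 1.48×10⁻⁶ T = 4.13×10⁻⁵ T.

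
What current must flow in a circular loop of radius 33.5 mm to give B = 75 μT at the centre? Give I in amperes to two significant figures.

At the centre of a circular loop B = μ₀I/(2R), so I = 2RB/μ₀.
With R = 0.0335 m, I = 2 × 0.0335 × 7.50×10⁻⁵ / (4π×10⁻⁷) = 4.00 A.

I ≈ 4.0 A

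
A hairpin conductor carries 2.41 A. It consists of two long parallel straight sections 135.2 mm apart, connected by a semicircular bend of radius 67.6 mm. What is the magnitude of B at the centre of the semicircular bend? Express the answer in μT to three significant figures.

The semicircular arc contributes B_arc = μ₀I·π/(4πR) = μ₀I/(4R) = 1.12×10⁻⁵ T.
Each semi-infinite lead is at perpendicular distance R = 0.0676 m from the centre, with the perpendicular foot at its near end, so it contributes μ₀I/(4πR); both point the same way, together 7.13×10⁻⁶ T.
Arc and leads all point the same direction: B = 1.12×10⁻⁵ + 7.13×10⁻⁶ = 1.83×10⁻⁵ T.

B ≈ 18.3 μT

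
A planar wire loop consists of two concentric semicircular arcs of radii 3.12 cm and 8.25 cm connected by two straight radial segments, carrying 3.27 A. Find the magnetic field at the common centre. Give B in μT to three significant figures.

B ≈ 20.5 μT

The radial connectors point toward the centre, so dl × r̂ = 0 and they contribute nothing.
Each semicircle gives μ₀I/(4R): inner arc 3.29×10⁻⁵ T, outer arc 1.25×10⁻⁵ T.
The two arcs carry current in opposite angular senses, so their fields oppose: B = |3.29×10⁻⁵ − 1.25×10⁻⁵| = 2.05×10⁻⁵ T.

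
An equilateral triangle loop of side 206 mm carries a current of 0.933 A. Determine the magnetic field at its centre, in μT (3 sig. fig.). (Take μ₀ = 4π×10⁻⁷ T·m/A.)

B ≈ 8.15 μT

Each side is a finite straight segment at perpendicular distance d = a/(2 tan(π/3)) = 0.05947 m from the centre, with end-angles ±π/3.
One side contributes B₁ = (μ₀I/4πd)·2 sin(π/3) = 2.72×10⁻⁶ T.
All 3 sides add in the same direction: B = 3 × 2.72×10⁻⁶ = 8.15×10⁻⁶ T.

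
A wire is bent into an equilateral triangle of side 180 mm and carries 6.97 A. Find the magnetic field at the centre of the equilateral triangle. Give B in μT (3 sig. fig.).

B ≈ 69.7 μT

Each side is a finite straight segment at perpendicular distance d = a/(2 tan(π/3)) = 0.05196 m from the centre, with end-angles ±π/3.
One side contributes B₁ = (μ₀I/4πd)·2 sin(π/3) = 2.32×10⁻⁵ T.
All 3 sides add in the same direction: B = 3 × 2.32×10⁻⁵ = 6.97×10⁻⁵ T.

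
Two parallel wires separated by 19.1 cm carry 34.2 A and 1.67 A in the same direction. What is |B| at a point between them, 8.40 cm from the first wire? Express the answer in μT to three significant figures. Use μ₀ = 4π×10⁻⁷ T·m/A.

B ≈ 78.3 μT

Each long wire gives B = μ₀I/(2πd). Distances are d₁ = 0.084 m and d₂ = 0.107 m.
B₁ = 8.14×10⁻⁵ T, B₂ = 3.12×10⁻⁶ T.
Between parallel currents the two contributions point in opposite directions, so they subtract. B = |B₁ − B₂| = |8.14×10⁻⁵ − 3.12×10⁻⁶| = 7.83×10⁻⁵ T.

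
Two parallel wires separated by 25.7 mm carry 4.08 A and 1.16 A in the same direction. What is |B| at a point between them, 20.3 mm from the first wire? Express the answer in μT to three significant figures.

B ≈ 2.77 μT

Each long wire gives B = μ₀I/(2πd). Distances are d₁ = 0.0203 m and d₂ = 0.0054 m.
B₁ = 4.02×10⁻⁵ T, B₂ = 4.30×10⁻⁵ T.
Between parallel currents the two contributions point in opposite directions, so they subtract. B = |B₁ − B₂| = |4.02×10⁻⁵ − 4.30×10⁻⁵| = 2.77×10⁻⁶ T.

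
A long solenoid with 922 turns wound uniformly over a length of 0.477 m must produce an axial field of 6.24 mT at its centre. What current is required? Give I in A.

I ≈ 2.57 A

Inside a long solenoid B = μ₀nI with n = 1933 m⁻¹, so I = B/(μ₀n).
I = 6.24×10⁻³ / (4π×10⁻⁷ × 1933) = 2.57 A.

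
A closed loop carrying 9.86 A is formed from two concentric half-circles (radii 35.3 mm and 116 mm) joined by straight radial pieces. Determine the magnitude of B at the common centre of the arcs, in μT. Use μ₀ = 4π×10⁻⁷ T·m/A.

B ≈ 61.0 μT

The radial connectors point toward the centre, so dl × r̂ = 0 and they contribute nothing.
Each semicircle gives μ₀I/(4R): inner arc 8.78×10⁻⁵ T, outer arc 2.67×10⁻⁵ T.
The two arcs carry current in opposite angular senses, so their fields oppose: B = |8.78×10⁻⁵ − 2.67×10⁻⁵| = 6.10×10⁻⁵ T.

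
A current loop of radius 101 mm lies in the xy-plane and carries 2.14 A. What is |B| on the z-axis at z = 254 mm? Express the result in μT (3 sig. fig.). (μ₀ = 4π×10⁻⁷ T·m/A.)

B ≈ 0.672 μT

On the axis of a circular loop, B = μ₀IR² / [2(R²+z²)^(3/2)].
R² + z² = (0.101)² + (0.254)² = 0.07472 m², and (R²+z²)^(3/2) = 2.04×10⁻² m³.
B = (4π×10⁻⁷ × 2.14 × 0.0102) / (2 × 2.04×10⁻²) = 6.72×10⁻⁷ T.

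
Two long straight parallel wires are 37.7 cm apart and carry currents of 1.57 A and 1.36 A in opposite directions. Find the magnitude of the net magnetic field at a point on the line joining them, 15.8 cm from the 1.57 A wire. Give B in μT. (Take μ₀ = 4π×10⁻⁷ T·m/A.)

B ≈ 3.23 μT

Each long wire gives B = μ₀I/(2πd). Distances are d₁ = 0.158 m and d₂ = 0.219 m.
B₁ = 1.99×10⁻⁶ T, B₂ = 1.24×10⁻⁶ T.
Between antiparallel currents both contributions point the same way, so they add. B = B₁ + B₂ = 1.99×10⁻⁶ + 1.24×10⁻⁶ = 3.23×10⁻⁶ T.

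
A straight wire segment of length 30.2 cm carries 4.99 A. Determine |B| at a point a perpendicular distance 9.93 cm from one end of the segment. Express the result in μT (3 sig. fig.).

B ≈ 4.77 μT

For a finite straight segment, B = (μ₀I/4πd)(sinθ₁ + sinθ₂), where θ₁, θ₂ are the angles from the perpendicular to each end.
The perpendicular foot is at one end, so the two end-offsets along the wire are 0 and L = 0.302 m.
sinθ₁ = 0/√(0²+0.0993²) = 0.0000; sinθ₂ = 0.302/√(0.302²+0.0993²) = 0.9500.
B = (4π×10⁻⁷ × 4.99) / (4π × 0.0993) × (0.0000 + 0.9500) = 4.77×10⁻⁶ T.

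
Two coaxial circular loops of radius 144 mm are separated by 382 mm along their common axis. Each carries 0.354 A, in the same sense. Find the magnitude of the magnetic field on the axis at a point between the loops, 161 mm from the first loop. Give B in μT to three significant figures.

Each loop contributes B = μ₀IR²/[2(R²+z²)^(3/2)] on the axis, with z measured from that loop.
Loop 1 (z = 0.161 m): B₁ = 4.58×10⁻⁷ T. Loop 2 (z = 0.221 m): B₂ = 2.51×10⁻⁷ T.
The fields add: B = B₁ + B₂ = 7.09×10⁻⁷ T.

B ≈ 0.709 μT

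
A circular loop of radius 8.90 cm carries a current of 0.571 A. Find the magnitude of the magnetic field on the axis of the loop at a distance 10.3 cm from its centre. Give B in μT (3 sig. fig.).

B ≈ 1.13 μT

On the axis of a circular loop, B = μ₀IR² / [2(R²+z²)^(3/2)].
R² + z² = (0.089)² + (0.103)² = 0.01853 m², and (R²+z²)^(3/2) = 2.52×10⁻³ m³.
B = (4π×10⁻⁷ × 0.571 × 0.007921) / (2 × 2.52×10⁻³) = 1.13×10⁻⁶ T.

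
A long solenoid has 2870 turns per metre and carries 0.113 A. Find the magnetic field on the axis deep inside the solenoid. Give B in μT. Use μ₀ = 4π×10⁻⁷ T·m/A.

B ≈ 408 μT

Inside a long solenoid, B = μ₀nI with n = 2870 turns/m.
B = 4π×10⁻⁷ × 2870 × 0.113 = 4.08×10⁻⁴ T.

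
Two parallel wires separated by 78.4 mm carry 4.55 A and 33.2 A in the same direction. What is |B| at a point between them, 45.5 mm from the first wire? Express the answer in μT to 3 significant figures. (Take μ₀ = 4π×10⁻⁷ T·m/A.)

B ≈ 182 μT

Each long wire gives B = μ₀I/(2πd). Distances are d₁ = 0.0455 m and d₂ = 0.0329 m.
B₁ = 2.00×10⁻⁵ T, B₂ = 2.02×10⁻⁴ T.
Between parallel currents the two contributions point in opposite directions, so they subtract. B = |B₁ − B₂| = |2.00×10⁻⁵ − 2.02×10⁻⁴| = 1.82×10⁻⁴ T.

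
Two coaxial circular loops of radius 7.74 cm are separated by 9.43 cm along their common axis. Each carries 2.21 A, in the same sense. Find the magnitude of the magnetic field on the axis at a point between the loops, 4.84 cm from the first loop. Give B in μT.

B ≈ 22.4 μT

Each loop contributes B = μ₀IR²/[2(R²+z²)^(3/2)] on the axis, with z measured from that loop.
Loop 1 (z = 0.0484 m): B₁ = 1.09×10⁻⁵ T. Loop 2 (z = 0.0459 m): B₂ = 1.14×10⁻⁵ T.
The fields add: B = B₁ + B₂ = 2.24×10⁻⁵ T.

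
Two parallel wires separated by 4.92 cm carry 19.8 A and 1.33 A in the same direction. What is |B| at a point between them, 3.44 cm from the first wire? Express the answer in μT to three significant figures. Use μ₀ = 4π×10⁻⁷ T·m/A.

B ≈ 97.1 μT

Each long wire gives B = μ₀I/(2πd). Distances are d₁ = 0.0344 m and d₂ = 0.0148 m.
B₁ = 1.15×10⁻⁴ T, B₂ = 1.80×10⁻⁵ T.
Between parallel currents the two contributions point in opposite directions, so they subtract. B = |B₁ − B₂| = |1.15×10⁻⁴ − 1.80×10⁻⁵| = 9.71×10⁻⁵ T.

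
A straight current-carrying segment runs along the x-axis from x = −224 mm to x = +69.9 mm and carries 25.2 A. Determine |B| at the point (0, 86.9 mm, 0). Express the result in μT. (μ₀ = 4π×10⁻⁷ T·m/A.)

B ≈ 45.2 μT

For a finite straight segment, B = (μ₀I/4πd)(sinθ₁ + sinθ₂), where θ₁, θ₂ are the angles from the perpendicular to each end.
The perpendicular distance is d = 0.0869 m; the end-offsets along the wire are a = 0.224 m and b = 0.0699 m.
sinθ₁ = 0.224/√(0.224²+0.0869²) = 0.9323; sinθ₂ = 0.0699/√(0.0699²+0.0869²) = 0.6268.
B = (4π×10⁻⁷ × 25.2) / (4π × 0.0869) × (0.9323 + 0.6268) = 4.52×10⁻⁵ T.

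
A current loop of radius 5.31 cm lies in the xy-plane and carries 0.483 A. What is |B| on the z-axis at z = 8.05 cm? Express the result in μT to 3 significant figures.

On the axis of a circular loop, B = μ₀IR² / [2(R²+z²)^(3/2)].
R² + z² = (0.0531)² + (0.0805)² = 0.0093 m², and (R²+z²)^(3/2) = 8.97×10⁻⁴ m³.
B = (4π×10⁻⁷ × 0.483 × 0.00282) / (2 × 8.97×10⁻⁴) = 9.54×10⁻⁷ T.

B ≈ 0.954 μT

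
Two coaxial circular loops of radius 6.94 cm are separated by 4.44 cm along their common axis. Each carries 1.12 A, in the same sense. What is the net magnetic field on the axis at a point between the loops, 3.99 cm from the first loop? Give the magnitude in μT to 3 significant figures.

Each loop contributes B = μ₀IR²/[2(R²+z²)^(3/2)] on the axis, with z measured from that loop.
Loop 1 (z = 0.0399 m): B₁ = 6.61×10⁻⁶ T. Loop 2 (z = 0.0045 m): B₂ = 1.01×10⁻⁵ T.
The fields add: B = B₁ + B₂ = 1.67×10⁻⁵ T.

B ≈ 16.7 μT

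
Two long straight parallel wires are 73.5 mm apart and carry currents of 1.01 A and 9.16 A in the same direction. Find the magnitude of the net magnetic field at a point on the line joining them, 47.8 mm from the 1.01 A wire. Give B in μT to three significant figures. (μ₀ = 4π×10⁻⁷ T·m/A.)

B ≈ 67.1 μT

Each long wire gives B = μ₀I/(2πd). Distances are d₁ = 0.0478 m and d₂ = 0.0257 m.
B₁ = 4.23×10⁻⁶ T, B₂ = 7.13×10⁻⁵ T.
Between parallel currents the two contributions point in opposite directions, so they subtract. B = |B₁ − B₂| = |4.23×10⁻⁶ − 7.13×10⁻⁵| = 6.71×10⁻⁵ T.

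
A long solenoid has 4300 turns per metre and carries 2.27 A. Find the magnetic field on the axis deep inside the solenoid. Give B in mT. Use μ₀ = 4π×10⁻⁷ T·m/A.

Inside a long solenoid, B = μ₀nI with n = 4300 turns/m.
B = 4π×10⁻⁷ × 4300 × 2.27 = 1.23×10⁻² T.

B ≈ 12.3 mT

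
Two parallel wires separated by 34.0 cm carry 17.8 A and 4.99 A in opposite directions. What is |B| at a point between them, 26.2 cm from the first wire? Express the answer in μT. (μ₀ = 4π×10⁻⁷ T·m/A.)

B ≈ 26.4 μT

Each long wire gives B = μ₀I/(2πd). Distances are d₁ = 0.262 m and d₂ = 0.078 m.
B₁ = 1.36×10⁻⁵ T, B₂ = 1.28×10⁻⁵ T.
Between antiparallel currents both contributions point the same way, so they add. B = B₁ + B₂ = 1.36×10⁻⁵ + 1.28×10⁻⁵ = 2.64×10⁻⁵ T.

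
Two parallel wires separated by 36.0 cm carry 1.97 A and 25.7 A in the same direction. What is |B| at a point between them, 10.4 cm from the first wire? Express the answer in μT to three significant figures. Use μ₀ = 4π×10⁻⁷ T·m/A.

B ≈ 16.3 μT

Each long wire gives B = μ₀I/(2πd). Distances are d₁ = 0.104 m and d₂ = 0.256 m.
B₁ = 3.79×10⁻⁶ T, B₂ = 2.01×10⁻⁵ T.
Between parallel currents the two contributions point in opposite directions, so they subtract. B = |B₁ − B₂| = |3.79×10⁻⁶ − 2.01×10⁻⁵| = 1.63×10⁻⁵ T.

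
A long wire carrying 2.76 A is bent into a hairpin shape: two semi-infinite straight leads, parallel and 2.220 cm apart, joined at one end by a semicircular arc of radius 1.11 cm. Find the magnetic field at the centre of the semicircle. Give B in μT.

B ≈ 128 μT

The semicircular arc contributes B_arc = μ₀I·π/(4πR) = μ₀I/(4R) = 7.81×10⁻⁵ T.
Each semi-infinite lead is at perpendicular distance R = 0.0111 m from the centre, with the perpendicular foot at its near end, so it contributes μ₀I/(4πR); both point the same way, together 4.97×10⁻⁵ T.
Arc and leads all point the same direction: B = 7.81×10⁻⁵ + 4.97×10⁻⁵ = 1.28×10⁻⁴ T.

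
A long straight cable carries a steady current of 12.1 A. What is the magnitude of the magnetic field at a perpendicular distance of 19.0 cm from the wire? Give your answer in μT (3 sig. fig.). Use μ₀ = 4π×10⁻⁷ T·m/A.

B ≈ 12.7 μT

For an infinitely long straight wire, B = μ₀I/(2πd).
B = (4π×10⁻⁷ × 12.1) / (2π × 0.19) = 1.27×10⁻⁵ T.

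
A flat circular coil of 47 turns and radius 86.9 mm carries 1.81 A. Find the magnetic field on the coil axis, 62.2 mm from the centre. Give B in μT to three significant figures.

B ≈ 331 μT

For an N-turn flat coil, B = Nμ₀IR²/[2(R²+z²)^(3/2)] with R = 0.0869 m, z = 0.0622 m.
B = 47 × 7.04×10⁻⁶ T = 3.31×10⁻⁴ T.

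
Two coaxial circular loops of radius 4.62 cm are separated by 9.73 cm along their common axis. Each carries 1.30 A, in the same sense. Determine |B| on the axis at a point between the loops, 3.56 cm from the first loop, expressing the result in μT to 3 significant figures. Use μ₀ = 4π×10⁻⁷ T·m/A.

Each loop contributes B = μ₀IR²/[2(R²+z²)^(3/2)] on the axis, with z measured from that loop.
Loop 1 (z = 0.0356 m): B₁ = 8.79×10⁻⁶ T. Loop 2 (z = 0.0617 m): B₂ = 3.81×10⁻⁶ T.
The fields add: B = B₁ + B₂ = 1.26×10⁻⁵ T.

B ≈ 12.6 μT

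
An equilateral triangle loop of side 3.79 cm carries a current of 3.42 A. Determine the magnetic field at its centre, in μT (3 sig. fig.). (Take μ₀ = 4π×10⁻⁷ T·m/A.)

B ≈ 162 μT

Each side is a finite straight segment at perpendicular distance d = a/(2 tan(π/3)) = 0.01094 m from the centre, with end-angles ±π/3.
One side contributes B₁ = (μ₀I/4πd)·2 sin(π/3) = 5.41×10⁻⁵ T.
All 3 sides add in the same direction: B = 3 × 5.41×10⁻⁵ = 1.62×10⁻⁴ T.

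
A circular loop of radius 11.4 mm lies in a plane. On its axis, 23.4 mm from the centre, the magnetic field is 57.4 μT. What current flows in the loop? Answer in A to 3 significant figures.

I ≈ 12.4 A

On the axis of a loop, B = μ₀IR²/[2(R²+z²)^(3/2)], so I = 2B(R²+z²)^(3/2)/(μ₀R²).
R² + z² = 0.00013 + 0.0005476 = 0.0006775 m²; raised to 3/2 gives 1.76×10⁻⁵ m³.
I = 2 × 5.74×10⁻⁵ × 1.76×10⁻⁵ / (1.26×10⁻⁶ × 0.00013) = 12.4 A.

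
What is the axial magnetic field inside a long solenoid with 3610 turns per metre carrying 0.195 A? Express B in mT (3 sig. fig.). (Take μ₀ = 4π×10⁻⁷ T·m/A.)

Inside a long solenoid, B = μ₀nI with n = 3610 turns/m.
B = 4π×10⁻⁷ × 3610 × 0.195 = 8.85×10⁻⁴ T.

B ≈ 0.885 mT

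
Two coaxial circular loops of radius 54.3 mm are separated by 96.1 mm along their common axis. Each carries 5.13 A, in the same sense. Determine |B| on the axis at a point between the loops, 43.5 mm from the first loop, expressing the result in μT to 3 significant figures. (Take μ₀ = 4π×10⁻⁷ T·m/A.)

B ≈ 50.2 μT

Each loop contributes B = μ₀IR²/[2(R²+z²)^(3/2)] on the axis, with z measured from that loop.
Loop 1 (z = 0.0435 m): B₁ = 2.82×10⁻⁵ T. Loop 2 (z = 0.0526 m): B₂ = 2.20×10⁻⁵ T.
The fields add: B = B₁ + B₂ = 5.02×10⁻⁵ T.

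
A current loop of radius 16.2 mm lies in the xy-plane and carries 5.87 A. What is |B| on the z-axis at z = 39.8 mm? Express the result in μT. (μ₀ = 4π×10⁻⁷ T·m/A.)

On the axis of a circular loop, B = μ₀IR² / [2(R²+z²)^(3/2)].
R² + z² = (0.0162)² + (0.0398)² = 0.001846 m², and (R²+z²)^(3/2) = 7.93×10⁻⁵ m³.
B = (4π×10⁻⁷ × 5.87 × 0.0002624) / (2 × 7.93×10⁻⁵) = 1.22×10⁻⁵ T.

B ≈ 12.2 μT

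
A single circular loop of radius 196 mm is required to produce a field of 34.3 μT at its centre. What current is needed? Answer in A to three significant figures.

At the centre of a circular loop B = μ₀I/(2R), so I = 2RB/μ₀.
With R = 0.196 m, I = 2 × 0.196 × 3.43×10⁻⁵ / (4π×10⁻⁷) = 10.7 A.

I ≈ 10.7 A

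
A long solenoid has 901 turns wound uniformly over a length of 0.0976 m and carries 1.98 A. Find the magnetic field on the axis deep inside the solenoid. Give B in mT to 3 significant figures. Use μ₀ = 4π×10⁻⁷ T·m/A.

Inside a long solenoid, B = μ₀nI with n = 9232 turns/m.
B = 4π×10⁻⁷ × 9232 × 1.98 = 2.30×10⁻² T.

B ≈ 23.0 mT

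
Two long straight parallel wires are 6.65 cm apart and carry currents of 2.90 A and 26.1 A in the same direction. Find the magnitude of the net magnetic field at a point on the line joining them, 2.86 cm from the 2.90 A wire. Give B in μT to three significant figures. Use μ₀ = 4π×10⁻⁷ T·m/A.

Each long wire gives B = μ₀I/(2πd). Distances are d₁ = 0.0286 m and d₂ = 0.0379 m.
B₁ = 2.03×10⁻⁵ T, B₂ = 1.38×10⁻⁴ T.
Between parallel currents the two contributions point in opposite directions, so they subtract. B = |B₁ − B₂| = |2.03×10⁻⁵ − 1.38×10⁻⁴| = 1.17×10⁻⁴ T.

B ≈ 117 μT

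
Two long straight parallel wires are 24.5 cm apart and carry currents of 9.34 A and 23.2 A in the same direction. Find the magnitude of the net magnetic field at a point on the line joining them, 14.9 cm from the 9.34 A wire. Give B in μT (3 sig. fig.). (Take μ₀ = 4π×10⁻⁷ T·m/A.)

Each long wire gives B = μ₀I/(2πd). Distances are d₁ = 0.149 m and d₂ = 0.096 m.
B₁ = 1.25×10⁻⁵ T, B₂ = 4.83×10⁻⁵ T.
Between parallel currents the two contributions point in opposite directions, so they subtract. B = |B₁ − B₂| = |1.25×10⁻⁵ − 4.83×10⁻⁵| = 3.58×10⁻⁵ T.

B ≈ 35.8 μT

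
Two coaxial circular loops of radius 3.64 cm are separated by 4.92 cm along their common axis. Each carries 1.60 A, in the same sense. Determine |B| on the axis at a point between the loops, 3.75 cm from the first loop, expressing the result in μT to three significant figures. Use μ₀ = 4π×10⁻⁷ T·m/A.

Each loop contributes B = μ₀IR²/[2(R²+z²)^(3/2)] on the axis, with z measured from that loop.
Loop 1 (z = 0.0375 m): B₁ = 9.33×10⁻⁶ T. Loop 2 (z = 0.0117 m): B₂ = 2.38×10⁻⁵ T.
The fields add: B = B₁ + B₂ = 3.32×10⁻⁵ T.

B ≈ 33.2 μT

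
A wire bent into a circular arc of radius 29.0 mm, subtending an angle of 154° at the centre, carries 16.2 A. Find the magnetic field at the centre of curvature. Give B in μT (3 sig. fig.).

The Biot–Savart field of a circular arc at its centre is B = μ₀Iφ/(4πR), with φ = 2.688 rad.
B = (4π×10⁻⁷ × 16.2 × 2.688) / (4π × 0.029) = 1.50×10⁻⁴ T.

B ≈ 150 μT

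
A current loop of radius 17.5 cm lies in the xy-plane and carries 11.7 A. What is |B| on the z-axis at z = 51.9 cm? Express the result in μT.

B ≈ 1.37 μT

On the axis of a circular loop, B = μ₀IR² / [2(R²+z²)^(3/2)].
R² + z² = (0.175)² + (0.519)² = 0.3 m², and (R²+z²)^(3/2) = 0.164 m³.
B = (4π×10⁻⁷ × 11.7 × 0.03063) / (2 × 0.164) = 1.37×10⁻⁶ T.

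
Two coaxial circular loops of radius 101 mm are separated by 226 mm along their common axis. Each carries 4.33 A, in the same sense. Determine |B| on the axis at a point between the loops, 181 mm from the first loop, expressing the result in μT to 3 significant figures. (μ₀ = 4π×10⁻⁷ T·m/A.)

B ≈ 23.6 μT

Each loop contributes B = μ₀IR²/[2(R²+z²)^(3/2)] on the axis, with z measured from that loop.
Loop 1 (z = 0.181 m): B₁ = 3.12×10⁻⁶ T. Loop 2 (z = 0.045 m): B₂ = 2.05×10⁻⁵ T.
The fields add: B = B₁ + B₂ = 2.36×10⁻⁵ T.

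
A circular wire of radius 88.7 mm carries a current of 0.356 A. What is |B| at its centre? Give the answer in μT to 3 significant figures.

B ≈ 2.52 μT

At the centre of a circular loop the Biot–Savart law gives B = μ₀I/(2R).
B = (4π×10⁻⁷ × 0.356) / (2 × 0.0887) = 2.52×10⁻⁶ T.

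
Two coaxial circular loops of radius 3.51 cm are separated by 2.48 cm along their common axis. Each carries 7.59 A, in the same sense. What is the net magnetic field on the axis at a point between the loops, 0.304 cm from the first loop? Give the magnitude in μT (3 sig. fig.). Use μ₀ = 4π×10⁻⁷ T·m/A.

B ≈ 218 μT

Each loop contributes B = μ₀IR²/[2(R²+z²)^(3/2)] on the axis, with z measured from that loop.
Loop 1 (z = 0.00304 m): B₁ = 1.34×10⁻⁴ T. Loop 2 (z = 0.02176 m): B₂ = 8.34×10⁻⁵ T.
The fields add: B = B₁ + B₂ = 2.18×10⁻⁴ T.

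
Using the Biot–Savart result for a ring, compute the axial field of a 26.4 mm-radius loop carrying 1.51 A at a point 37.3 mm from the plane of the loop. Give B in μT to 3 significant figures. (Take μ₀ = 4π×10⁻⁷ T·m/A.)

On the axis of a circular loop, B = μ₀IR² / [2(R²+z²)^(3/2)].
R² + z² = (0.0264)² + (0.0373)² = 0.002088 m², and (R²+z²)^(3/2) = 9.54×10⁻⁵ m³.
B = (4π×10⁻⁷ × 1.51 × 0.000697) / (2 × 9.54×10⁻⁵) = 6.93×10⁻⁶ T.

B ≈ 6.93 μT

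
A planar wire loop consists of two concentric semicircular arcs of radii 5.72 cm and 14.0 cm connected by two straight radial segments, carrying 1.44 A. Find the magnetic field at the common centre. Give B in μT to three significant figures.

B ≈ 4.68 μT

The radial connectors point toward the centre, so dl × r̂ = 0 and they contribute nothing.
Each semicircle gives μ₀I/(4R): inner arc 7.91×10⁻⁶ T, outer arc 3.23×10⁻⁶ T.
The two arcs carry current in opposite angular senses, so their fields oppose: B = |7.91×10⁻⁶ − 3.23×10⁻⁶| = 4.68×10⁻⁶ T.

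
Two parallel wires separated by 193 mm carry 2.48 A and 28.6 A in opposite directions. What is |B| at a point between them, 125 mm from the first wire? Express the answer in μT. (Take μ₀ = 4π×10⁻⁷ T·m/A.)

B ≈ 88.1 μT

Each long wire gives B = μ₀I/(2πd). Distances are d₁ = 0.125 m and d₂ = 0.068 m.
B₁ = 3.97×10⁻⁶ T, B₂ = 8.41×10⁻⁵ T.
Between antiparallel currents both contributions point the same way, so they add. B = B₁ + B₂ = 3.97×10⁻⁶ + 8.41×10⁻⁵ = 8.81×10⁻⁵ T.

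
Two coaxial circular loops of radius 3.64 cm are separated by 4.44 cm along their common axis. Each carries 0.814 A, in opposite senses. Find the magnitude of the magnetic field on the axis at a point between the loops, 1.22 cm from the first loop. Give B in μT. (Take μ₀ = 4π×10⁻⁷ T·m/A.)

B ≈ 6.07 μT

Each loop contributes B = μ₀IR²/[2(R²+z²)^(3/2)] on the axis, with z measured from that loop.
Loop 1 (z = 0.0122 m): B₁ = 1.20×10⁻⁵ T. Loop 2 (z = 0.0322 m): B₂ = 5.90×10⁻⁶ T.
The fields oppose: B = |B₁ − B₂| = 6.07×10⁻⁶ T.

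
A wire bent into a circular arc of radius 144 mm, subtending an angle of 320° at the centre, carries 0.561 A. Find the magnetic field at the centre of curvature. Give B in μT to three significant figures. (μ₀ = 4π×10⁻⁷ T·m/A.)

The Biot–Savart field of a circular arc at its centre is B = μ₀Iφ/(4πR), with φ = 5.585 rad.
B = (4π×10⁻⁷ × 0.561 × 5.585) / (4π × 0.144) = 2.18×10⁻⁶ T.

B ≈ 2.18 μT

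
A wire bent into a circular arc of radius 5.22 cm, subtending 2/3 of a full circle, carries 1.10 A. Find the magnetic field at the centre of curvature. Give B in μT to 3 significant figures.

B ≈ 8.83 μT

The Biot–Savart field of a circular arc at its centre is B = μ₀Iφ/(4πR), with φ = 4.189 rad.
B = (4π×10⁻⁷ × 1.10 × 4.189) / (4π × 0.0522) = 8.83×10⁻⁶ T.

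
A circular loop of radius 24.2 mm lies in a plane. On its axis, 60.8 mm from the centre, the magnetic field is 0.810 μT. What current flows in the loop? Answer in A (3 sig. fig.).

I ≈ 0.617 A

On the axis of a loop, B = μ₀IR²/[2(R²+z²)^(3/2)], so I = 2B(R²+z²)^(3/2)/(μ₀R²).
R² + z² = 0.0005856 + 0.003697 = 0.004282 m²; raised to 3/2 gives 2.80×10⁻⁴ m³.
I = 2 × 8.10×10⁻⁷ × 2.80×10⁻⁴ / (1.26×10⁻⁶ × 0.0005856) = 0.617 A.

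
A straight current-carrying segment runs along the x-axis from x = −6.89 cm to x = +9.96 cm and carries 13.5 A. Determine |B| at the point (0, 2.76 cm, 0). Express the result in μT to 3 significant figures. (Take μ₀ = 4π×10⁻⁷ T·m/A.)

For a finite straight segment, B = (μ₀I/4πd)(sinθ₁ + sinθ₂), where θ₁, θ₂ are the angles from the perpendicular to each end.
The perpendicular distance is d = 0.0276 m; the end-offsets along the wire are a = 0.0689 m and b = 0.0996 m.
sinθ₁ = 0.0689/√(0.0689²+0.0276²) = 0.9283; sinθ₂ = 0.0996/√(0.0996²+0.0276²) = 0.9637.
B = (4π×10⁻⁷ × 13.5) / (4π × 0.0276) × (0.9283 + 0.9637) = 9.25×10⁻⁵ T.

B ≈ 92.5 μT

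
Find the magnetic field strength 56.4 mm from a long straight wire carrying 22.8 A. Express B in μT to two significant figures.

B ≈ 81 μT

For an infinitely long straight wire, B = μ₀I/(2πd).
B = (4π×10⁻⁷ × 22.8) / (2π × 0.0564) = 8.09×10⁻⁵ T.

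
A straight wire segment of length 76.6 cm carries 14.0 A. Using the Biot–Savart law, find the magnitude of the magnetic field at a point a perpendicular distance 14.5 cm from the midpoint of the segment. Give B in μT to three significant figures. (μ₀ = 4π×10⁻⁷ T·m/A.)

For a finite straight segment, B = (μ₀I/4πd)(sinθ₁ + sinθ₂), where θ₁, θ₂ are the angles from the perpendicular to each end.
The perpendicular from the point meets the wire at its midpoint, so each end is L/2 = 0.383 m away along the wire.
sinθ₁ = 0.383/√(0.383²+0.145²) = 0.9352; sinθ₂ = 0.383/√(0.383²+0.145²) = 0.9352.
B = (4π×10⁻⁷ × 14.0) / (4π × 0.145) × (0.9352 + 0.9352) = 1.81×10⁻⁵ T.

B ≈ 18.1 μT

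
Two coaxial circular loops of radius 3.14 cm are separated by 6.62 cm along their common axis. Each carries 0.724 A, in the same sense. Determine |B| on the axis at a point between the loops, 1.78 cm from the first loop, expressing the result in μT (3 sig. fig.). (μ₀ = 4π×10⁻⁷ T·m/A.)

B ≈ 11.9 μT

Each loop contributes B = μ₀IR²/[2(R²+z²)^(3/2)] on the axis, with z measured from that loop.
Loop 1 (z = 0.0178 m): B₁ = 9.54×10⁻⁶ T. Loop 2 (z = 0.0484 m): B₂ = 2.34×10⁻⁶ T.
The fields add: B = B₁ + B₂ = 1.19×10⁻⁵ T.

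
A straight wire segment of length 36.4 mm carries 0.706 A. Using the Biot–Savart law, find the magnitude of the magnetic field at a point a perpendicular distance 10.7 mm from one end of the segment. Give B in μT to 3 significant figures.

For a finite straight segment, B = (μ₀I/4πd)(sinθ₁ + sinθ₂), where θ₁, θ₂ are the angles from the perpendicular to each end.
The perpendicular foot is at one end, so the two end-offsets along the wire are 0 and L = 0.0364 m.
sinθ₁ = 0/√(0²+0.0107²) = 0.0000; sinθ₂ = 0.0364/√(0.0364²+0.0107²) = 0.9594.
B = (4π×10⁻⁷ × 0.706) / (4π × 0.0107) × (0.0000 + 0.9594) = 6.33×10⁻⁶ T.

B ≈ 6.33 μT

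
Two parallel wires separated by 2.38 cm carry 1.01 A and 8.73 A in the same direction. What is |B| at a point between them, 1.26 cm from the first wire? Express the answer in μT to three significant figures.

B ≈ 140 μT

Each long wire gives B = μ₀I/(2πd). Distances are d₁ = 0.0126 m and d₂ = 0.0112 m.
B₁ = 1.60×10⁻⁵ T, B₂ = 1.56×10⁻⁴ T.
Between parallel currents the two contributions point in opposite directions, so they subtract. B = |B₁ − B₂| = |1.60×10⁻⁵ − 1.56×10⁻⁴| = 1.40×10⁻⁴ T.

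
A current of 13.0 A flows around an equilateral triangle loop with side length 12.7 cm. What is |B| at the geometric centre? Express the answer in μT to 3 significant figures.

B ≈ 184 μT

Each side is a finite straight segment at perpendicular distance d = a/(2 tan(π/3)) = 0.03666 m from the centre, with end-angles ±π/3.
One side contributes B₁ = (μ₀I/4πd)·2 sin(π/3) = 6.14×10⁻⁵ T.
All 3 sides add in the same direction: B = 3 × 6.14×10⁻⁵ = 1.84×10⁻⁴ T.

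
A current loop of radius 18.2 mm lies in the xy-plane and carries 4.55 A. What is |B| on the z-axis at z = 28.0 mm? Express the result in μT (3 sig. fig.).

On the axis of a circular loop, B = μ₀IR² / [2(R²+z²)^(3/2)].
R² + z² = (0.0182)² + (0.028)² = 0.001115 m², and (R²+z²)^(3/2) = 3.72×10⁻⁵ m³.
B = (4π×10⁻⁷ × 4.55 × 0.0003312) / (2 × 3.72×10⁻⁵) = 2.54×10⁻⁵ T.

B ≈ 25.4 μT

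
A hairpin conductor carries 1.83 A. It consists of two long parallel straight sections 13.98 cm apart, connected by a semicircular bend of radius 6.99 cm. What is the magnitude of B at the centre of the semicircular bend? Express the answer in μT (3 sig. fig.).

The semicircular arc contributes B_arc = μ₀I·π/(4πR) = μ₀I/(4R) = 8.22×10⁻⁶ T.
Each semi-infinite lead is at perpendicular distance R = 0.0699 m from the centre, with the perpendicular foot at its near end, so it contributes μ₀I/(4πR); both point the same way, together 5.24×10⁻⁶ T.
Arc and leads all point the same direction: B = 8.22×10⁻⁶ + 5.24×10⁻⁶ = 1.35×10⁻⁵ T.

B ≈ 13.5 μT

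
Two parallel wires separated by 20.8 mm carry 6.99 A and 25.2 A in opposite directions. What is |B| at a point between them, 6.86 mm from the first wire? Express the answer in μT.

Each long wire gives B = μ₀I/(2πd). Distances are d₁ = 0.00686 m and d₂ = 0.01394 m.
B₁ = 2.04×10⁻⁴ T, B₂ = 3.62×10⁻⁴ T.
Between antiparallel currents both contributions point the same way, so they add. B = B₁ + B₂ = 2.04×10⁻⁴ + 3.62×10⁻⁴ = 5.65×10⁻⁴ T.

B ≈ 565 μT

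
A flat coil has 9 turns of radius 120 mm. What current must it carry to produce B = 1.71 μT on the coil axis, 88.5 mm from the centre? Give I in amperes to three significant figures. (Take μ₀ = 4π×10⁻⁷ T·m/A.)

I ≈ 0.0696 A

For an N-turn coil, B = Nμ₀IR²/[2(R²+z²)^(3/2)] with R = 0.12 m, z = 0.0885 m, so I = 2B(R²+z²)^(3/2)/(Nμ₀R²) = 2 × 1.71×10⁻⁶ × 3.31×10⁻³ / (9 × 4π×10⁻⁷ × 0.0144) = 6.96×10⁻² A.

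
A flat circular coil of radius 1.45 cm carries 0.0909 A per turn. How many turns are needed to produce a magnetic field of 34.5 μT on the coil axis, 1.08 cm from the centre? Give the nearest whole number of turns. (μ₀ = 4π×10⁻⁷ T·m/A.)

For an N-turn coil, B = Nμ₀IR²/[2(R²+z²)^(3/2)]. A single turn gives B₁ = 2.03×10⁻⁶ T with R = 0.0145 m, z = 0.0108 m.
N = B/B₁ = 3.45×10⁻⁵ / 2.03×10⁻⁶ = 16.98.

N = 17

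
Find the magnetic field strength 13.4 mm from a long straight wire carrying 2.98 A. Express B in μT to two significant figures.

B ≈ 44 μT

For an infinitely long straight wire, B = μ₀I/(2πd).
B = (4π×10⁻⁷ × 2.98) / (2π × 0.0134) = 4.45×10⁻⁵ T.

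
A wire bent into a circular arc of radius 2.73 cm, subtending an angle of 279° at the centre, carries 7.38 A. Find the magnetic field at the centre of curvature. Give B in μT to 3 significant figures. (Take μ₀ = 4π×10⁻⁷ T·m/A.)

B ≈ 132 μT

The Biot–Savart field of a circular arc at its centre is B = μ₀Iφ/(4πR), with φ = 4.869 rad.
B = (4π×10⁻⁷ × 7.38 × 4.869) / (4π × 0.0273) = 1.32×10⁻⁴ T.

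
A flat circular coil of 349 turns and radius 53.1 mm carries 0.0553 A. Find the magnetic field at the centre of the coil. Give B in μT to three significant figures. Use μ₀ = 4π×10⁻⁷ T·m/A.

B ≈ 228 μT

For an N-turn flat coil, B = Nμ₀I/(2R) with R = 0.0531 m.
B = 349 × 6.54×10⁻⁷ T = 2.28×10⁻⁴ T.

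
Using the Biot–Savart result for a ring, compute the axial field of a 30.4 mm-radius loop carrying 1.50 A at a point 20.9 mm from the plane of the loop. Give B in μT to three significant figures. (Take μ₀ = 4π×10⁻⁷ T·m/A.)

B ≈ 17.3 μT

On the axis of a circular loop, B = μ₀IR² / [2(R²+z²)^(3/2)].
R² + z² = (0.0304)² + (0.0209)² = 0.001361 m², and (R²+z²)^(3/2) = 5.02×10⁻⁵ m³.
B = (4π×10⁻⁷ × 1.50 × 0.0009242) / (2 × 5.02×10⁻⁵) = 1.73×10⁻⁵ T.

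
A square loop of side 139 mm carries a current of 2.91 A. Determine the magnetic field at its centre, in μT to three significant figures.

Each side is a finite straight segment at perpendicular distance d = a/(2 tan(π/4)) = 0.0695 m from the centre, with end-angles ±π/4.
One side contributes B₁ = (μ₀I/4πd)·2 sin(π/4) = 5.92×10⁻⁶ T.
All 4 sides add in the same direction: B = 4 × 5.92×10⁻⁶ = 2.37×10⁻⁵ T.

B ≈ 23.7 μT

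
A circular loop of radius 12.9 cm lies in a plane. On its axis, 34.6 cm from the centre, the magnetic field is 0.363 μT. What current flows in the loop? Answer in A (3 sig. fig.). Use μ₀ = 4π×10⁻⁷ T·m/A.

On the axis of a loop, B = μ₀IR²/[2(R²+z²)^(3/2)], so I = 2B(R²+z²)^(3/2)/(μ₀R²).
R² + z² = 0.01664 + 0.1197 = 0.1364 m²; raised to 3/2 gives 5.04×10⁻² m³.
I = 2 × 3.63×10⁻⁷ × 5.04×10⁻² / (1.26×10⁻⁶ × 0.01664) = 1.75 A.

I ≈ 1.75 A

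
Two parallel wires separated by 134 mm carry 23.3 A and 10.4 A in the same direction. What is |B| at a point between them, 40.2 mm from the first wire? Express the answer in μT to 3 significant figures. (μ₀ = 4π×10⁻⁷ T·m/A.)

B ≈ 93.7 μT

Each long wire gives B = μ₀I/(2πd). Distances are d₁ = 0.0402 m and d₂ = 0.0938 m.
B₁ = 1.16×10⁻⁴ T, B₂ = 2.22×10⁻⁵ T.
Between parallel currents the two contributions point in opposite directions, so they subtract. B = |B₁ − B₂| = |1.16×10⁻⁴ − 2.22×10⁻⁵| = 9.37×10⁻⁵ T.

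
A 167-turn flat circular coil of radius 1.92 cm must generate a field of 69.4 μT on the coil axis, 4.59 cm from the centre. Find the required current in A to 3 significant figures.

I ≈ 0.221 A

For an N-turn coil, B = Nμ₀IR²/[2(R²+z²)^(3/2)] with R = 0.0192 m, z = 0.0459 m, so I = 2B(R²+z²)^(3/2)/(Nμ₀R²) = 2 × 6.94×10⁻⁵ × 1.23×10⁻⁴ / (167 × 4π×10⁻⁷ × 0.0003686) = 0.221 A.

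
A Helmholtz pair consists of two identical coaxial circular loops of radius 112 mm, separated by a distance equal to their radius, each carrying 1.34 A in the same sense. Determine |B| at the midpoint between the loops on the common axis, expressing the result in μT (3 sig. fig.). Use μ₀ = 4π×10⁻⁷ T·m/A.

B ≈ 10.8 μT

Each loop contributes B = μ₀IR²/[2(R²+z²)^(3/2)] on the axis, with z measured from that loop.
Loop 1 (z = 0.056 m): B₁ = 5.38×10⁻⁶ T. Loop 2 (z = 0.056 m): B₂ = 5.38×10⁻⁶ T.
The fields add: B = B₁ + B₂ = 1.08×10⁻⁵ T.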